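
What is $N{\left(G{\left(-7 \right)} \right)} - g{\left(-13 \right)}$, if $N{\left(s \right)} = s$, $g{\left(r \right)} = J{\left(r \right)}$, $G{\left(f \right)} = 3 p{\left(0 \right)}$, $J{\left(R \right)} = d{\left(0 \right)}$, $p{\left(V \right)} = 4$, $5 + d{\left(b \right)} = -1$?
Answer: $18$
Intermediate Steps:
$d{\left(b \right)} = -6$ ($d{\left(b \right)} = -5 - 1 = -6$)
$J{\left(R \right)} = -6$
$G{\left(f \right)} = 12$ ($G{\left(f \right)} = 3 \cdot 4 = 12$)
$g{\left(r \right)} = -6$
$N{\left(G{\left(-7 \right)} \right)} - g{\left(-13 \right)} = 12 - -6 = 12 + 6 = 18$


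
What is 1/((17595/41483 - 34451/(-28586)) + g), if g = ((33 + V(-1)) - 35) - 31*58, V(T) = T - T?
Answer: -1185833038/2132567366897 ≈ -0.00055606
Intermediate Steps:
V(T) = 0
g = -1800 (g = ((33 + 0) - 35) - 31*58 = (33 - 35) - 1798 = -2 - 1798 = -1800)
1/((17595/41483 - 34451/(-28586)) + g) = 1/((17595/41483 - 34451/(-28586)) - 1800) = 1/((17595*(1/41483) - 34451*(-1/28586)) - 1800) = 1/((17595/41483 + 34451/28586) - 1800) = 1/(1932101503/1185833038 - 1800) = 1/(-2132567366897/1185833038) = -1185833038/2132567366897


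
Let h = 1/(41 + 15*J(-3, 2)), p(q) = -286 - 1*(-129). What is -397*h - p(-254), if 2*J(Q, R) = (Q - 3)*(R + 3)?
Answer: 29285/184 ≈ 159.16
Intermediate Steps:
p(q) = -157 (p(q) = -286 + 129 = -157)
J(Q, R) = (-3 + Q)*(3 + R)/2 (J(Q, R) = ((Q - 3)*(R + 3))/2 = ((-3 + Q)*(3 + R))/2 = (-3 + Q)*(3 + R)/2)
h = -1/184 (h = 1/(41 + 15*(-9/2 - 3/2*2 + (3/2)*(-3) + (½)*(-3)*2)) = 1/(41 + 15*(-9/2 - 3 - 9/2 - 3)) = 1/(41 + 15*(-15)) = 1/(41 - 225) = 1/(-184) = -1/184 ≈ -0.0054348)
-397*h - p(-254) = -397*(-1/184) - 1*(-157) = 397/184 + 157 = 29285/184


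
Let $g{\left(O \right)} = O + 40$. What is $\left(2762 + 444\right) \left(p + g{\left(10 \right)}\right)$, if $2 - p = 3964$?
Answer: $-12541872$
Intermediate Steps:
$p = -3962$ ($p = 2 - 3964 = -3962$)
$g{\left(O \right)} = 40 + O$
$\left(2762 + 444\right) \left(p + g{\left(10 \right)}\right) = \left(2762 + 444\right) \left(-3962 + \left(40 + 10\right)\right) = 3206 \left(-3962 + 50\right) = 3206 \left(-3912\right) = -12541872$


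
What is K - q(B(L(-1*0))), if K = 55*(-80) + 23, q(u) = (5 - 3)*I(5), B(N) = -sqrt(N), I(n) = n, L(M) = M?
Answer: -4387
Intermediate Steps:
q(u) = 10 (q(u) = (5 - 3)*5 = 2*5 = 10)
K = -4377 (K = -4400 + 23 = -4377)
K - q(B(L(-1*0))) = -4377 - 1*10 = -4377 - 10 = -4387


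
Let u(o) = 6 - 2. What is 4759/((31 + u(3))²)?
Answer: 4759/1225 ≈ 3.8849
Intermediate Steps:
u(o) = 4
4759/((31 + u(3))²) = 4759/((31 + 4)²) = 4759/(35²) = 4759/1225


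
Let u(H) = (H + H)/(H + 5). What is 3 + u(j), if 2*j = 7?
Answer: 65/17 ≈ 3.8235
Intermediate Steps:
j = 7/2 (j = (½)*7 = 7/2 ≈ 3.5000)
u(H) = 2*H/(5 + H) (u(H) = (2*H)/(5 + H) = 2*H/(5 + H))
3 + u(j) = 3 + 2*(7/2)/(5 + 7/2) = 3 + 2*(7/2)/(17/2) = 3 + 2*(7/2)*(2/17) = 3 + 14/17 = 65/17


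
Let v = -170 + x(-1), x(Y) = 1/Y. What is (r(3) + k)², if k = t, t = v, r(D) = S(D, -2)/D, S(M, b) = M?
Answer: 28900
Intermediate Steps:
v = -171 (v = -170 + 1/(-1) = -170 - 1 = -171)
r(D) = 1 (r(D) = D/D = 1)
t = -171
k = -171
(r(3) + k)² = (1 - 171)² = (-170)² = 28900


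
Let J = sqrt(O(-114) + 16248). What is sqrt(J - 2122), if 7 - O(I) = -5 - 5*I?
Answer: sqrt(-2122 + sqrt(15690)) ≈ 44.685*I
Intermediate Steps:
O(I) = 12 + 5*I (O(I) = 7 - (-5 - 5*I) = 7 + (5 + 5*I) = 12 + 5*I)
J = sqrt(15690) (J = sqrt((12 + 5*(-114)) + 16248) = sqrt((12 - 570) + 16248) = sqrt(-558 + 16248) = sqrt(15690) ≈ 125.26)
sqrt(J - 2122) = sqrt(sqrt(15690) - 2122) = sqrt(-2122 + sqrt(15690))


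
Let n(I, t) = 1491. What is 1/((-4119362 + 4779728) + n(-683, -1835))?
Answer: 1/661857 ≈ 1.5109e-6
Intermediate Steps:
1/((-4119362 + 4779728) + n(-683, -1835)) = 1/((-4119362 + 4779728) + 1491) = 1/(660366 + 1491) = 1/661857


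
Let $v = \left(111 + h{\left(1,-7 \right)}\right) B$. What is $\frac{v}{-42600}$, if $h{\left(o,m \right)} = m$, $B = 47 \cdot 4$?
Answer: $- \frac{2444}{5325} \approx -0.45897$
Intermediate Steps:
$B = 188$
$v = 19552$ ($v = \left(111 - 7\right) 188 = 104 \cdot 188 = 19552$)
$\frac{v}{-42600} = \frac{19552}{-42600} = 19552 \left(- \frac{1}{42600}\right) = - \frac{2444}{5325}$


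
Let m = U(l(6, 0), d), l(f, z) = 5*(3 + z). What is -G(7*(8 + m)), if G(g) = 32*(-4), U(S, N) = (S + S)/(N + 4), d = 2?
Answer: 128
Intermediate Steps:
l(f, z) = 15 + 5*z
U(S, N) = 2*S/(4 + N) (U(S, N) = (2*S)/(4 + N) = 2*S/(4 + N))
m = 5 (m = 2*(15 + 5*0)/(4 + 2) = 2*(15 + 0)/6 = 2*15*(⅙) = 5)
G(g) = -128
-G(7*(8 + m)) = -1*(-128) = 128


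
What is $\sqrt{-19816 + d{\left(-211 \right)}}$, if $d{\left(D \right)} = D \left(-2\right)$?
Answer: $i \sqrt{19394} \approx 139.26 i$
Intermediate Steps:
$d{\left(D \right)} = - 2 D$
$\sqrt{-19816 + d{\left(-211 \right)}} = \sqrt{-19816 - -422} = \sqrt{-19816 + 422} = \sqrt{-19394} = i \sqrt{19394}$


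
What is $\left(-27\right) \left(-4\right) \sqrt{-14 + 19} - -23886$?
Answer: $23886 + 108 \sqrt{5} \approx 24128.0$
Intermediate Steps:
$\left(-27\right) \left(-4\right) \sqrt{-14 + 19} - -23886 = 108 \sqrt{5} + 23886 = 23886 + 108 \sqrt{5}$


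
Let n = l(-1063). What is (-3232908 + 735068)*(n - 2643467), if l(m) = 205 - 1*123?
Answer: 6602752788400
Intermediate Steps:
l(m) = 82 (l(m) = 205 - 123 = 82)
n = 82
(-3232908 + 735068)*(n - 2643467) = (-3232908 + 735068)*(82 - 2643467) = -2497840*(-2643385) = 6602752788400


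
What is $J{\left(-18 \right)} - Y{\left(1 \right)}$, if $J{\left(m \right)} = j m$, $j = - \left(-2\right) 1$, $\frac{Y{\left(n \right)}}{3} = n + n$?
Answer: $-42$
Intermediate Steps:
$Y{\left(n \right)} = 6 n$ ($Y{\left(n \right)} = 3 \left(n + n\right) = 3 \cdot 2 n = 6 n$)
$j = 2$ ($j = \left(-1\right) \left(-2\right) = 2$)
$J{\left(m \right)} = 2 m$
$J{\left(-18 \right)} - Y{\left(1 \right)} = 2 \left(-18\right) - 6 \cdot 1 = -36 - 6 = -42$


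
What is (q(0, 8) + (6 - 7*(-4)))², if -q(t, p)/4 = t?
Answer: 1156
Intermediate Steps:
q(t, p) = -4*t
(q(0, 8) + (6 - 7*(-4)))² = (-4*0 + (6 - 7*(-4)))² = (0 + (6 - 1*(-28)))² = (0 + (6 + 28))² = (0 + 34)² = 34² = 1156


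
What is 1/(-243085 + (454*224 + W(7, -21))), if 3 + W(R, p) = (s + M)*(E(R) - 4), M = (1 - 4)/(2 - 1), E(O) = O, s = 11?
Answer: -1/141368 ≈ -7.0737e-6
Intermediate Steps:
M = -3 (M = -3/1 = -3*1 = -3)
W(R, p) = -35 + 8*R (W(R, p) = -3 + (11 - 3)*(R - 4) = -3 + 8*(-4 + R) = -3 + (-32 + 8*R) = -35 + 8*R)
1/(-243085 + (454*224 + W(7, -21))) = 1/(-243085 + (454*224 + (-35 + 8*7))) = 1/(-243085 + (101696 + (-35 + 56))) = 1/(-243085 + (101696 + 21)) = 1/(-243085 + 101717) = 1/(-141368) = -1/141368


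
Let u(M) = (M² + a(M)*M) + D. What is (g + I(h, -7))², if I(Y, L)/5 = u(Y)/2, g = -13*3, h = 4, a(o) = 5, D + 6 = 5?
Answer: 9409/4 ≈ 2352.3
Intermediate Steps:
D = -1 (D = -6 + 5 = -1)
u(M) = -1 + M² + 5*M (u(M) = (M² + 5*M) - 1 = -1 + M² + 5*M)
g = -39
I(Y, L) = -5/2 + 5*Y²/2 + 25*Y/2 (I(Y, L) = 5*((-1 + Y² + 5*Y)/2) = 5*((-1 + Y² + 5*Y)*(½)) = 5*(-½ + Y²/2 + 5*Y/2) = -5/2 + 5*Y²/2 + 25*Y/2)
(g + I(h, -7))² = (-39 + (-5/2 + (5/2)*4² + (25/2)*4))² = (-39 + (-5/2 + (5/2)*16 + 50))² = (-39 + (-5/2 + 40 + 50))² = (-39 + 175/2)² = (97/2)² = 9409/4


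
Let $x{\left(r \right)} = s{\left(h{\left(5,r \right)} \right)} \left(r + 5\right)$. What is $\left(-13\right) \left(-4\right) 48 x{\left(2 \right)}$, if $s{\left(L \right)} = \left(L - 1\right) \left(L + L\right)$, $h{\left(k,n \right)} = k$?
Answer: $698880$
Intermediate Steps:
$s{\left(L \right)} = 2 L \left(-1 + L\right)$ ($s{\left(L \right)} = \left(-1 + L\right) 2 L = 2 L \left(-1 + L\right)$)
$x{\left(r \right)} = 200 + 40 r$ ($x{\left(r \right)} = 2 \cdot 5 \left(-1 + 5\right) \left(r + 5\right) = 2 \cdot 5 \cdot 4 \left(5 + r\right) = 40 \left(5 + r\right) = 200 + 40 r$)
$\left(-13\right) \left(-4\right) 48 x{\left(2 \right)} = \left(-13\right) \left(-4\right) 48 \left(200 + 40 \cdot 2\right) = 52 \cdot 48 \left(200 + 80\right) = 2496 \cdot 280 = 698880$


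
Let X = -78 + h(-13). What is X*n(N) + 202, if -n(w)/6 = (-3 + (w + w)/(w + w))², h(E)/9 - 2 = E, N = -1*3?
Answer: 4450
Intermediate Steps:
N = -3
h(E) = 18 + 9*E
n(w) = -24 (n(w) = -6*(-3 + (w + w)/(w + w))² = -6*(-3 + (2*w)/((2*w)))² = -6*(-3 + (2*w)*(1/(2*w)))² = -6*(-3 + 1)² = -6*(-2)² = -6*4 = -24)
X = -177 (X = -78 + (18 + 9*(-13)) = -78 + (18 - 117) = -78 - 99 = -177)
X*n(N) + 202 = -177*(-24) + 202 = 4248 + 202 = 4450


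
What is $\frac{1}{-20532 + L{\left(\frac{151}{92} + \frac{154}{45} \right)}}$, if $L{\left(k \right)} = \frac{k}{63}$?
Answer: $- \frac{260820}{5355135277} \approx -4.8705 \cdot 10^{-5}$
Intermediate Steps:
$L{\left(k \right)} = \frac{k}{63}$ ($L{\left(k \right)} = k \frac{1}{63} = \frac{k}{63}$)
$\frac{1}{-20532 + L{\left(\frac{151}{92} + \frac{154}{45} \right)}} = \frac{1}{-20532 + \frac{\frac{151}{92} + \frac{154}{45}}{63}} = \frac{1}{-20532 + \frac{1}{63} \cdot \frac{20963}{4140}} = \frac{1}{-20532 + \frac{20963}{260820}} = \frac{1}{- \frac{5355135277}{260820}} = - \frac{260820}{5355135277}$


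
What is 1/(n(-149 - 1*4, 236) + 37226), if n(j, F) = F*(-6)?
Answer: 1/35810 ≈ 2.7925e-5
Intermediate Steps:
n(j, F) = -6*F
1/(n(-149 - 1*4, 236) + 37226) = 1/(-6*236 + 37226) = 1/(-1416 + 37226) = 1/35810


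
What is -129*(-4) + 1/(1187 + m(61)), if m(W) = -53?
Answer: 585145/1134 ≈ 516.00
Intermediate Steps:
-129*(-4) + 1/(1187 + m(61)) = -129*(-4) + 1/(1187 - 53) = 516 + 1/1134 = 585145/1134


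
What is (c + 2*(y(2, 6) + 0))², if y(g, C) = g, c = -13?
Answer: 81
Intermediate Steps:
(c + 2*(y(2, 6) + 0))² = (-13 + 2*(2 + 0))² = (-13 + 2*2)² = (-13 + 4)² = (-9)² = 81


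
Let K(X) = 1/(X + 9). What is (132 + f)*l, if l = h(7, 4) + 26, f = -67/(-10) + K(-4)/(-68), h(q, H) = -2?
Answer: 282942/85 ≈ 3328.7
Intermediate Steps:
K(X) = 1/(9 + X)
f = 2277/340 (f = -67/(-10) + 1/((9 - 4)*(-68)) = -67*(-⅒) - 1/68/5 = 67/10 + (⅕)*(-1/68) = 67/10 - 1/340 = 2277/340 ≈ 6.6971)
l = 24 (l = -2 + 26 = 24)
(132 + f)*l = (132 + 2277/340)*24 = (47157/340)*24 = 282942/85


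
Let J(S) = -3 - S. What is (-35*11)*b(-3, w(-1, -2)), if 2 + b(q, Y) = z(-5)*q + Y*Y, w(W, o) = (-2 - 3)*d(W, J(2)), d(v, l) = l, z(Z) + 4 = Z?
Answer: -250250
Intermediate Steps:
z(Z) = -4 + Z
w(W, o) = 25 (w(W, o) = (-2 - 3)*(-3 - 1*2) = -5*(-3 - 2) = -5*(-5) = 25)
b(q, Y) = -2 + Y² - 9*q (b(q, Y) = -2 + ((-4 - 5)*q + Y*Y) = -2 + (-9*q + Y²) = -2 + (Y² - 9*q) = -2 + Y² - 9*q)
(-35*11)*b(-3, w(-1, -2)) = (-35*11)*(-2 + 25² - 9*(-3)) = -385*(-2 + 625 + 27) = -385*650 = -250250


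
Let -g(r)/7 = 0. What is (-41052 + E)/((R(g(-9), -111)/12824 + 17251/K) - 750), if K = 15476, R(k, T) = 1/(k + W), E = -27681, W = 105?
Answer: 358077339590040/3901457202001 ≈ 91.780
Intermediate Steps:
g(r) = 0 (g(r) = -7*0 = 0)
R(k, T) = 1/(105 + k) (R(k, T) = 1/(k + 105) = 1/(105 + k))
(-41052 + E)/((R(g(-9), -111)/12824 + 17251/K) - 750) = (-41052 - 27681)/((1/((105 + 0)*12824) + 17251/15476) - 750) = -68733/(((1/12824)/105 + 17251*(1/15476)) - 750) = -68733/(((1/105)*(1/12824) + 17251/15476) - 750) = -68733/((1/1346520 + 17251/15476) - 750) = -68733/(5807207999/5209685880 - 750) = -68733/(-3901457202001/5209685880) = -68733*(-5209685880/3901457202001) = 358077339590040/3901457202001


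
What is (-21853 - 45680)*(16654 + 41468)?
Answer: -3925153026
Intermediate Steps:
(-21853 - 45680)*(16654 + 41468) = -67533*58122 = -3925153026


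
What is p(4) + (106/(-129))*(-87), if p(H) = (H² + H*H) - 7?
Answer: 4149/43 ≈ 96.488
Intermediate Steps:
p(H) = -7 + 2*H² (p(H) = (H² + H²) - 7 = 2*H² - 7 = -7 + 2*H²)
p(4) + (106/(-129))*(-87) = (-7 + 2*4²) + (106/(-129))*(-87) = (-7 + 2*16) + (106*(-1/129))*(-87) = (-7 + 32) - 106/129*(-87) = 25 + 3074/43 = 4149/43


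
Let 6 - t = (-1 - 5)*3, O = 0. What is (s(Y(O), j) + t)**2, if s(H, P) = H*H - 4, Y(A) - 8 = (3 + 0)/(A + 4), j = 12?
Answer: 2387025/256 ≈ 9324.3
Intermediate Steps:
Y(A) = 8 + 3/(4 + A) (Y(A) = 8 + (3 + 0)/(A + 4) = 8 + 3/(4 + A))
s(H, P) = -4 + H**2 (s(H, P) = H**2 - 4 = -4 + H**2)
t = 24 (t = 6 - (-1 - 5)*3 = 6 - (-6)*3 = 6 - 1*(-18) = 6 + 18 = 24)
(s(Y(O), j) + t)**2 = ((-4 + ((35 + 8*0)/(4 + 0))**2) + 24)**2 = ((-4 + ((35 + 0)/4)**2) + 24)**2 = ((-4 + ((1/4)*35)**2) + 24)**2 = ((-4 + (35/4)**2) + 24)**2 = ((-4 + 1225/16) + 24)**2 = (1161/16 + 24)**2 = (1545/16)**2 = 2387025/256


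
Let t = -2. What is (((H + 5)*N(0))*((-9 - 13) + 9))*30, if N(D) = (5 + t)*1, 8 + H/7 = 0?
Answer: 59670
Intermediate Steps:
H = -56 (H = -56 + 7*0 = -56 + 0 = -56)
N(D) = 3 (N(D) = (5 - 2)*1 = 3*1 = 3)
(((H + 5)*N(0))*((-9 - 13) + 9))*30 = (((-56 + 5)*3)*((-9 - 13) + 9))*30 = ((-51*3)*(-22 + 9))*30 = -153*(-13)*30 = 1989*30 = 59670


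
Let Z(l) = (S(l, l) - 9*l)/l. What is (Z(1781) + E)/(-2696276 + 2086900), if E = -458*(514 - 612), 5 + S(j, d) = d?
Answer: -79924151/1085298656 ≈ -0.073642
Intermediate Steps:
S(j, d) = -5 + d
Z(l) = (-5 - 8*l)/l (Z(l) = ((-5 + l) - 9*l)/l = (-5 - 8*l)/l)
E = 44884 (E = -458*(-98) = 44884)
(Z(1781) + E)/(-2696276 + 2086900) = ((-8 - 5/1781) + 44884)/(-2696276 + 2086900) = ((-8 - 5*1/1781) + 44884)/(-609376) = ((-8 - 5/1781) + 44884)*(-1/609376) = (-14253/1781 + 44884)*(-1/609376) = (79924151/1781)*(-1/609376) = -79924151/1085298656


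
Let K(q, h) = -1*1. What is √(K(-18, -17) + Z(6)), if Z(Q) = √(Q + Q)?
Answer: √(-1 + 2*√3) ≈ 1.5697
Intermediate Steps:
K(q, h) = -1
Z(Q) = √2*√Q (Z(Q) = √(2*Q) = √2*√Q)
√(K(-18, -17) + Z(6)) = √(-1 + √2*√6) = √(-1 + 2*√3)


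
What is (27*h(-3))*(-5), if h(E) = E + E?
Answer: 810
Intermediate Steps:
h(E) = 2*E
(27*h(-3))*(-5) = (27*(2*(-3)))*(-5) = (27*(-6))*(-5) = -162*(-5) = 810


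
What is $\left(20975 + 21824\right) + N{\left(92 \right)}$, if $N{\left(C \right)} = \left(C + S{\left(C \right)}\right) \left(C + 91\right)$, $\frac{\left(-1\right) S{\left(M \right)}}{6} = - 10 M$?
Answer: $1069795$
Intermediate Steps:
$S{\left(M \right)} = 60 M$ ($S{\left(M \right)} = - 6 \left(- 10 M\right) = 60 M$)
$N{\left(C \right)} = 61 C \left(91 + C\right)$ ($N{\left(C \right)} = \left(C + 60 C\right) \left(C + 91\right) = 61 C \left(91 + C\right)$)
$\left(20975 + 21824\right) + N{\left(92 \right)} = \left(20975 + 21824\right) + 61 \cdot 92 \left(91 + 92\right) = 42799 + 61 \cdot 92 \cdot 183 = 42799 + 1026996 = 1069795$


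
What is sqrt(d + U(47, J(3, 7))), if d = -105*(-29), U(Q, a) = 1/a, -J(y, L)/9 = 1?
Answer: 2*sqrt(6851)/3 ≈ 55.181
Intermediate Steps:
J(y, L) = -9 (J(y, L) = -9*1 = -9)
d = 3045 (d = -1*(-3045) = 3045)
sqrt(d + U(47, J(3, 7))) = sqrt(3045 + 1/(-9)) = sqrt(3045 - 1/9) = sqrt(27404/9) = 2*sqrt(6851)/3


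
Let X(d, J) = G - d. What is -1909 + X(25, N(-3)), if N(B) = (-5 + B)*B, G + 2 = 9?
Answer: -1927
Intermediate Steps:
G = 7 (G = -2 + 9 = 7)
N(B) = B*(-5 + B)
X(d, J) = 7 - d
-1909 + X(25, N(-3)) = -1909 + (7 - 1*25) = -1909 + (7 - 25) = -1909 - 18 = -1927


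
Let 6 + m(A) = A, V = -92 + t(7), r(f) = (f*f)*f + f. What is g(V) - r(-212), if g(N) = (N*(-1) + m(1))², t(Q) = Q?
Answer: 9534740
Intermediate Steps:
r(f) = f + f³ (r(f) = f²*f + f = f³ + f = f + f³)
V = -85 (V = -92 + 7 = -85)
m(A) = -6 + A
g(N) = (-5 - N)² (g(N) = (N*(-1) + (-6 + 1))² = (-N - 5)² = (-5 - N)²)
g(V) - r(-212) = (5 - 85)² - (-212 + (-212)³) = (-80)² - (-212 - 9528128) = 6400 - 1*(-9528340) = 6400 + 9528340 = 9534740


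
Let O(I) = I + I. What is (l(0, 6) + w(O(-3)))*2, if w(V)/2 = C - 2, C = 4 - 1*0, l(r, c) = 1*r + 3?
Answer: 14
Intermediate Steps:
O(I) = 2*I
l(r, c) = 3 + r (l(r, c) = r + 3 = 3 + r)
C = 4 (C = 4 + 0 = 4)
w(V) = 4 (w(V) = 2*(4 - 2) = 2*2 = 4)
(l(0, 6) + w(O(-3)))*2 = ((3 + 0) + 4)*2 = (3 + 4)*2 = 7*2 = 14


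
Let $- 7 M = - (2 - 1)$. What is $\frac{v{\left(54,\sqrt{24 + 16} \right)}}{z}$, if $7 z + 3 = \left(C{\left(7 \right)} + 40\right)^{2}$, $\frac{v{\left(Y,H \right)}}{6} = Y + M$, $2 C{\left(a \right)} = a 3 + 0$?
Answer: $\frac{9096}{10189} \approx 0.89273$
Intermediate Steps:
$C{\left(a \right)} = \frac{3 a}{2}$ ($C{\left(a \right)} = \frac{a 3 + 0}{2} = \frac{3 a + 0}{2} = \frac{3 a}{2}$)
$M = \frac{1}{7}$ ($M = - \frac{\left(-1\right) \left(2 - 1\right)}{7} = - \frac{\left(-1\right) 1}{7} = \left(- \frac{1}{7}\right) \left(-1\right) = \frac{1}{7} \approx 0.14286$)
$v{\left(Y,H \right)} = \frac{6}{7} + 6 Y$ ($v{\left(Y,H \right)} = 6 \left(Y + \frac{1}{7}\right) = 6 \left(\frac{1}{7} + Y\right) = \frac{6}{7} + 6 Y$)
$z = \frac{10189}{28}$ ($z = - \frac{3}{7} + \frac{\left(\frac{3}{2} \cdot 7 + 40\right)^{2}}{7} = - \frac{3}{7} + \frac{\left(\frac{21}{2} + 40\right)^{2}}{7} = - \frac{3}{7} + \frac{\left(\frac{101}{2}\right)^{2}}{7} = - \frac{3}{7} + \frac{1}{7} \cdot \frac{10201}{4} = - \frac{3}{7} + \frac{10201}{28} = \frac{10189}{28} \approx 363.89$)
$\frac{v{\left(54,\sqrt{24 + 16} \right)}}{z} = \frac{\frac{6}{7} + 6 \cdot 54}{\frac{10189}{28}} = \left(\frac{6}{7} + 324\right) \frac{28}{10189} = \frac{2274}{7} \cdot \frac{28}{10189} = \frac{9096}{10189}$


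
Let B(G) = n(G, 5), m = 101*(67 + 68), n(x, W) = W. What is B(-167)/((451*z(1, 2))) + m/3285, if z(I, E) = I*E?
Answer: 273671/65846 ≈ 4.1562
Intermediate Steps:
m = 13635 (m = 101*135 = 13635)
z(I, E) = E*I
B(G) = 5
B(-167)/((451*z(1, 2))) + m/3285 = 5/((451*(2*1))) + 13635/3285 = 5/((451*2)) + 13635*(1/3285) = 5/902 + 303/73 = 273671/65846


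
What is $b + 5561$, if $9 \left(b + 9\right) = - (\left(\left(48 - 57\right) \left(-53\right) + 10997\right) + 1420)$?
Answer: $\frac{12358}{3} \approx 4119.3$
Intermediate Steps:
$b = - \frac{4325}{3}$ ($b = -9 + \frac{\left(-1\right) \left(\left(\left(48 - 57\right) \left(-53\right) + 10997\right) + 1420\right)}{9} = -9 + \frac{\left(-1\right) \left(\left(\left(-9\right) \left(-53\right) + 10997\right) + 1420\right)}{9} = -9 + \frac{\left(-1\right) \left(\left(477 + 10997\right) + 1420\right)}{9} = -9 + \frac{\left(-1\right) \left(11474 + 1420\right)}{9} = -9 + \frac{\left(-1\right) 12894}{9} = -9 + \frac{1}{9} \left(-12894\right) = -9 - \frac{4298}{3} = - \frac{4325}{3} \approx -1441.7$)
$b + 5561 = - \frac{4325}{3} + 5561 = \frac{12358}{3}$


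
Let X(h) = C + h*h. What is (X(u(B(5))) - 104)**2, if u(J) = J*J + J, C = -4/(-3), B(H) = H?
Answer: 5721664/9 ≈ 6.3574e+5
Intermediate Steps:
C = 4/3 (C = -4*(-1/3) = 4/3 ≈ 1.3333)
u(J) = J + J**2 (u(J) = J**2 + J = J + J**2)
X(h) = 4/3 + h**2 (X(h) = 4/3 + h*h = 4/3 + h**2)
(X(u(B(5))) - 104)**2 = ((4/3 + (5*(1 + 5))**2) - 104)**2 = ((4/3 + (5*6)**2) - 104)**2 = ((4/3 + 30**2) - 104)**2 = ((4/3 + 900) - 104)**2 = (2704/3 - 104)**2 = (2392/3)**2 = 5721664/9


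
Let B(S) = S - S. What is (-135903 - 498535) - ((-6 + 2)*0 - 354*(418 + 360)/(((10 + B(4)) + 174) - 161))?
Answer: -14316662/23 ≈ -6.2246e+5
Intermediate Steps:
B(S) = 0
(-135903 - 498535) - ((-6 + 2)*0 - 354*(418 + 360)/(((10 + B(4)) + 174) - 161)) = (-135903 - 498535) - ((-6 + 2)*0 - 354*(418 + 360)/(((10 + 0) + 174) - 161)) = -634438 - (-4*0 - 275412/((10 + 174) - 161)) = -634438 - (0 - 275412/(184 - 161)) = -634438 - (0 - 275412/23) = -634438 - 1*(-275412/23) = -634438 + 275412/23 = -14316662/23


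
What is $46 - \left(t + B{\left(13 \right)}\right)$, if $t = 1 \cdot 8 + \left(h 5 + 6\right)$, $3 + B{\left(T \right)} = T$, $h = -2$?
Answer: $32$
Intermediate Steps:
$B{\left(T \right)} = -3 + T$
$t = 4$ ($t = 1 \cdot 8 + \left(\left(-2\right) 5 + 6\right) = 8 + \left(-10 + 6\right) = 8 - 4 = 4$)
$46 - \left(t + B{\left(13 \right)}\right) = 46 - \left(4 + \left(-3 + 13\right)\right) = 46 - \left(4 + 10\right) = 46 - 14 = 32$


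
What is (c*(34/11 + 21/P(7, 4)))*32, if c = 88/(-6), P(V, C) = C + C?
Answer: -8048/3 ≈ -2682.7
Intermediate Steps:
P(V, C) = 2*C
c = -44/3 (c = 88*(-⅙) = -44/3 ≈ -14.667)
(c*(34/11 + 21/P(7, 4)))*32 = -44*(34/11 + 21/((2*4)))/3*32 = -44*(34*(1/11) + 21/8)/3*32 = -44*(34/11 + 21*(⅛))/3*32 = -44*(34/11 + 21/8)/3*32 = -44/3*503/88*32 = -503/6*32 = -8048/3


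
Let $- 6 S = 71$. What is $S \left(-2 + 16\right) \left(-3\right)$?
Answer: $497$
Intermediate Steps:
$S = - \frac{71}{6}$ ($S = \left(- \frac{1}{6}\right) 71 = - \frac{71}{6} \approx -11.833$)
$S \left(-2 + 16\right) \left(-3\right) = - \frac{71 \left(-2 + 16\right) \left(-3\right)}{6} = - \frac{71 \cdot 14 \left(-3\right)}{6} = \left(- \frac{71}{6}\right) \left(-42\right) = 497$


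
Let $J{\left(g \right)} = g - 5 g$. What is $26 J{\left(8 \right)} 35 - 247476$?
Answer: $-276596$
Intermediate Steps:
$J{\left(g \right)} = - 4 g$
$26 J{\left(8 \right)} 35 - 247476 = 26 \left(\left(-4\right) 8\right) 35 - 247476 = 26 \left(-32\right) 35 - 247476 = \left(-832\right) 35 - 247476 = -29120 - 247476 = -276596$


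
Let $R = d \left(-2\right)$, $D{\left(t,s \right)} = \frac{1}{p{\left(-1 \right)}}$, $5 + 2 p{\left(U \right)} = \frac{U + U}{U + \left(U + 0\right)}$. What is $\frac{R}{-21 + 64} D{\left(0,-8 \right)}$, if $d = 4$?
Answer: $\frac{4}{43} \approx 0.093023$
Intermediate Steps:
$p{\left(U \right)} = -2$ ($p{\left(U \right)} = - \frac{5}{2} + \frac{\left(U + U\right) \frac{1}{U + \left(U + 0\right)}}{2} = - \frac{5}{2} + \frac{2 U \frac{1}{U + U}}{2} = - \frac{5}{2} + \frac{2 U \frac{1}{2 U}}{2} = - \frac{5}{2} + \frac{1}{2} \cdot 1 = - \frac{5}{2} + \frac{1}{2} = -2$)
$D{\left(t,s \right)} = - \frac{1}{2}$ ($D{\left(t,s \right)} = \frac{1}{-2} = - \frac{1}{2}$)
$R = -8$ ($R = 4 \left(-2\right) = -8$)
$\frac{R}{-21 + 64} D{\left(0,-8 \right)} = \frac{1}{-21 + 64} \left(-8\right) \left(- \frac{1}{2}\right) = \frac{1}{43} \left(-8\right) \left(- \frac{1}{2}\right) = \left(- \frac{8}{43}\right) \left(- \frac{1}{2}\right) = \frac{4}{43}$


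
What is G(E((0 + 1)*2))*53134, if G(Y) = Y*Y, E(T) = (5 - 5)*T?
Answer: 0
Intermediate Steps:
E(T) = 0 (E(T) = 0*T = 0)
G(Y) = Y**2
G(E((0 + 1)*2))*53134 = 0**2*53134 = 0*53134 = 0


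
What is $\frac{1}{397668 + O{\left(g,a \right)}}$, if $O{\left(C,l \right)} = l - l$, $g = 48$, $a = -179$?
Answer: $\frac{1}{397668} \approx 2.5147 \cdot 10^{-6}$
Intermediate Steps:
$O{\left(C,l \right)} = 0$
$\frac{1}{397668 + O{\left(g,a \right)}} = \frac{1}{397668 + 0} = \frac{1}{397668}$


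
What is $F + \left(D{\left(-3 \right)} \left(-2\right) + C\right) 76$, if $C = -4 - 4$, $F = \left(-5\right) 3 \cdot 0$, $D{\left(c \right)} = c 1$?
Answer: $-152$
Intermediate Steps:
$D{\left(c \right)} = c$
$F = 0$ ($F = \left(-15\right) 0 = 0$)
$C = -8$
$F + \left(D{\left(-3 \right)} \left(-2\right) + C\right) 76 = 0 + \left(\left(-3\right) \left(-2\right) - 8\right) 76 = 0 + \left(6 - 8\right) 76 = 0 - 152 = -152$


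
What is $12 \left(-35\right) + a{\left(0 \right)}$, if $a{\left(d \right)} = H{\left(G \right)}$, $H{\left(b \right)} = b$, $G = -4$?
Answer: $-424$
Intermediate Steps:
$a{\left(d \right)} = -4$
$12 \left(-35\right) + a{\left(0 \right)} = 12 \left(-35\right) - 4 = -420 - 4 = -424$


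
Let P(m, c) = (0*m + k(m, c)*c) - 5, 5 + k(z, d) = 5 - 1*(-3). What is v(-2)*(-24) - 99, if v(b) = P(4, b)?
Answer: 165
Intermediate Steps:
k(z, d) = 3 (k(z, d) = -5 + (5 - 1*(-3)) = -5 + (5 + 3) = -5 + 8 = 3)
P(m, c) = -5 + 3*c (P(m, c) = (0*m + 3*c) - 5 = (0 + 3*c) - 5 = 3*c - 5 = -5 + 3*c)
v(b) = -5 + 3*b
v(-2)*(-24) - 99 = (-5 + 3*(-2))*(-24) - 99 = (-5 - 6)*(-24) - 99 = -11*(-24) - 99 = 264 - 99 = 165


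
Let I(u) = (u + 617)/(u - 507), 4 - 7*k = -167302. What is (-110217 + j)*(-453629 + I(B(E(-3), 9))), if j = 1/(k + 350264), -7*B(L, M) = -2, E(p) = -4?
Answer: 232243084167159753912/4645069619 ≈ 4.9998e+10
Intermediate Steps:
k = 167306/7 (k = 4/7 - ⅐*(-167302) = 4/7 + 167302/7 = 167306/7 ≈ 23901.)
B(L, M) = 2/7 (B(L, M) = -⅐*(-2) = 2/7)
j = 7/2619154 (j = 1/(167306/7 + 350264) = 1/(2619154/7) = 7/2619154 ≈ 2.6726e-6)
I(u) = (617 + u)/(-507 + u)
(-110217 + j)*(-453629 + I(B(E(-3), 9))) = (-110217 + 7/2619154)*(-453629 + (617 + 2/7)/(-507 + 2/7)) = -288675296411*(-453629 + (4321/7)/(-3547/7))/2619154 = -288675296411*(-453629 - 7/3547*4321/7)/2619154 = -288675296411*(-453629 - 4321/3547)/2619154 = -288675296411/2619154*(-1609026384/3547) = 232243084167159753912/4645069619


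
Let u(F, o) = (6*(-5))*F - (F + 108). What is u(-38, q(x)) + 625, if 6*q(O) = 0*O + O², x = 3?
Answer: 1695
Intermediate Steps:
q(O) = O²/6 (q(O) = (0*O + O²)/6 = (0 + O²)/6 = O²/6)
u(F, o) = -108 - 31*F (u(F, o) = -30*F - (108 + F) = -30*F + (-108 - F) = -108 - 31*F)
u(-38, q(x)) + 625 = (-108 - 31*(-38)) + 625 = (-108 + 1178) + 625 = 1070 + 625 = 1695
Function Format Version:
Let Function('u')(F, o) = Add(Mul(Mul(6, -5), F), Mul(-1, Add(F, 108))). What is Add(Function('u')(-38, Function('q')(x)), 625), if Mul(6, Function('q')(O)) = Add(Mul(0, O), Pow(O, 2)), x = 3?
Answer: 1695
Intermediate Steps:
Function('q')(O) = Mul(Rational(1, 6), Pow(O, 2)) (Function('q')(O) = Mul(Rational(1, 6), Add(Mul(0, O), Pow(O, 2))) = Mul(Rational(1, 6), Add(0, Pow(O, 2))) = Mul(Rational(1, 6), Pow(O, 2)))
Function('u')(F, o) = Add(-108, Mul(-31, F)) (Function('u')(F, o) = Add(Mul(-30, F), Mul(-1, Add(108, F))) = Add(Mul(-30, F), Add(-108, Mul(-1, F))) = Add(-108, Mul(-31, F)))
Add(Function('u')(-38, Function('q')(x)), 625) = Add(Add(-108, Mul(-31, -38)), 625) = Add(Add(-108, 1178), 625) = Add(1070, 625) = 1695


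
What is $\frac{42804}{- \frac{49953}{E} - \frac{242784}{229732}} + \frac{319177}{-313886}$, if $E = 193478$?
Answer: $- \frac{49767027825064884235}{1528864559535194} \approx -32552.0$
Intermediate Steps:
$\frac{42804}{- \frac{49953}{E} - \frac{242784}{229732}} + \frac{319177}{-313886} = \frac{42804}{- \frac{49953}{193478} - \frac{242784}{229732}} + \frac{319177}{-313886} = \frac{42804}{\left(-49953\right) \frac{1}{193478} - \frac{60696}{57433}} + 319177 \left(- \frac{1}{313886}\right) = \frac{42804}{- \frac{49953}{193478} - \frac{60696}{57433}} - \frac{319177}{313886} = \frac{42804}{- \frac{14612291337}{11112021974}} - \frac{319177}{313886} = 42804 \left(- \frac{11112021974}{14612291337}\right) - \frac{319177}{313886} = - \frac{158546329525032}{4870763779} - \frac{319177}{313886} = - \frac{49767027825064884235}{1528864559535194}$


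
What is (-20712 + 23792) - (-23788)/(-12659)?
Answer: 38965932/12659 ≈ 3078.1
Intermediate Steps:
(-20712 + 23792) - (-23788)/(-12659) = 3080 - (-23788)*(-1)/12659 = 3080 - 1*23788/12659 = 3080 - 23788/12659 = 38965932/12659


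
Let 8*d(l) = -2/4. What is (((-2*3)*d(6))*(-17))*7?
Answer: -357/8 ≈ -44.625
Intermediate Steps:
d(l) = -1/16 (d(l) = (-2/4)/8 = (-2*¼)/8 = (⅛)*(-½) = -1/16)
(((-2*3)*d(6))*(-17))*7 = ((-2*3*(-1/16))*(-17))*7 = (-6*(-1/16)*(-17))*7 = ((3/8)*(-17))*7 = -51/8*7 = -357/8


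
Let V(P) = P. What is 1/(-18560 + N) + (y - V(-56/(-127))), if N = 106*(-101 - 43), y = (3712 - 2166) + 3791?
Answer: 22923979105/4295648 ≈ 5336.6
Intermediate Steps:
y = 5337 (y = 1546 + 3791 = 5337)
N = -15264 (N = 106*(-144) = -15264)
1/(-18560 + N) + (y - V(-56/(-127))) = 1/(-18560 - 15264) + (5337 - (-56)/(-127)) = 1/(-33824) + (5337 - (-56)*(-1)/127) = -1/33824 + (5337 - 1*56/127) = -1/33824 + (5337 - 56/127) = -1/33824 + 677743/127 = 22923979105/4295648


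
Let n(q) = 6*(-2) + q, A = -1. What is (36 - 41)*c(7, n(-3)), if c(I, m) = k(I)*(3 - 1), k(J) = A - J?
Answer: 80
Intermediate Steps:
k(J) = -1 - J
n(q) = -12 + q
c(I, m) = -2 - 2*I (c(I, m) = (-1 - I)*(3 - 1) = (-1 - I)*2 = -2 - 2*I)
(36 - 41)*c(7, n(-3)) = (36 - 41)*(-2 - 2*7) = -5*(-2 - 14) = -5*(-16) = 80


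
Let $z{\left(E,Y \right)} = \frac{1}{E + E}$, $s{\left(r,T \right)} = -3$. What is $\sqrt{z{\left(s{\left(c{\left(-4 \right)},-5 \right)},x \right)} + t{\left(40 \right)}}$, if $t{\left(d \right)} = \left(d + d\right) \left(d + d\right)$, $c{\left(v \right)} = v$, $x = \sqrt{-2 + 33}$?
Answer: $\frac{\sqrt{230394}}{6} \approx 79.999$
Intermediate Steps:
$x = \sqrt{31} \approx 5.5678$
$z{\left(E,Y \right)} = \frac{1}{2 E}$
$t{\left(d \right)} = 4 d^{2}$ ($t{\left(d \right)} = 2 d 2 d = 4 d^{2}$)
$\sqrt{z{\left(s{\left(c{\left(-4 \right)},-5 \right)},x \right)} + t{\left(40 \right)}} = \sqrt{\frac{1}{2 \left(-3\right)} + 4 \cdot 40^{2}} = \sqrt{\frac{1}{2} \left(- \frac{1}{3}\right) + 4 \cdot 1600} = \sqrt{- \frac{1}{6} + 6400} = \sqrt{\frac{38399}{6}} = \frac{\sqrt{230394}}{6}$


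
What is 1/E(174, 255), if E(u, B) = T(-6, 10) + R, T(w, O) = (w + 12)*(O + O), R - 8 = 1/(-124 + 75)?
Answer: 49/6271 ≈ 0.0078138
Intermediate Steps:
R = 391/49 (R = 8 + 1/(-124 + 75) = 8 + 1/(-49) = 8 - 1/49 = 391/49 ≈ 7.9796)
T(w, O) = 2*O*(12 + w) (T(w, O) = (12 + w)*(2*O) = 2*O*(12 + w))
E(u, B) = 6271/49 (E(u, B) = 2*10*(12 - 6) + 391/49 = 2*10*6 + 391/49 = 120 + 391/49 = 6271/49)
1/E(174, 255) = 1/(6271/49) = 49/6271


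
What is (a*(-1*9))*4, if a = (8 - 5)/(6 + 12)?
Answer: -6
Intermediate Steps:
a = 1/6 (a = 3/18 = 3*(1/18) = 1/6 ≈ 0.16667)
(a*(-1*9))*4 = ((-1*9)/6)*4 = ((1/6)*(-9))*4 = -3/2*4 = -6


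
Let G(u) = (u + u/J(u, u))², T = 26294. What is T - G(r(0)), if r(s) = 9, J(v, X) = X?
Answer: 26194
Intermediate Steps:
G(u) = (1 + u)² (G(u) = (u + u/u)² = (u + 1)² = (1 + u)²)
T - G(r(0)) = 26294 - (1 + 9)² = 26294 - 1*10² = 26294 - 1*100 = 26294 - 100 = 26194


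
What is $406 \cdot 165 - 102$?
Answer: $66888$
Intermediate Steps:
$406 \cdot 165 - 102 = 66990 - 102 = 66888$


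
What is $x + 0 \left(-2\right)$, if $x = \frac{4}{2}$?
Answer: $2$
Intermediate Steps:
$x = 2$ ($x = 4 \cdot \frac{1}{2} = 2$)
$x + 0 \left(-2\right) = 2 + 0 \left(-2\right) = 2 + 0 = 2$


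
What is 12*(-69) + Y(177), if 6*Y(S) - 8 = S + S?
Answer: -2303/3 ≈ -767.67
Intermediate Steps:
Y(S) = 4/3 + S/3 (Y(S) = 4/3 + (S + S)/6 = 4/3 + (2*S)/6 = 4/3 + S/3)
12*(-69) + Y(177) = 12*(-69) + (4/3 + (1/3)*177) = -828 + (4/3 + 59) = -828 + 181/3 = -2303/3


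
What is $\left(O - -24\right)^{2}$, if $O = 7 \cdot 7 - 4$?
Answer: $4761$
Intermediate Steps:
$O = 45$ ($O = 49 - 4 = 45$)
$\left(O - -24\right)^{2} = \left(45 - -24\right)^{2} = \left(45 + \left(-36 + 60\right)\right)^{2} = \left(45 + 24\right)^{2} = 69^{2} = 4761$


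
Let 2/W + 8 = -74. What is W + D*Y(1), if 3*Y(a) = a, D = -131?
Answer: -5374/123 ≈ -43.691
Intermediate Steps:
W = -1/41 (W = 2/(-8 - 74) = 2/(-82) = 2*(-1/82) = -1/41 ≈ -0.024390)
Y(a) = a/3
W + D*Y(1) = -1/41 - 131/3 = -5374/123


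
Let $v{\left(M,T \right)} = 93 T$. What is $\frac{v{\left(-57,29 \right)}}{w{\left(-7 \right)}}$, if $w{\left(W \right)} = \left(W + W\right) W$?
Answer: $\frac{2697}{98} \approx 27.52$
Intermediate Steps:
$w{\left(W \right)} = 2 W^{2}$ ($w{\left(W \right)} = 2 W W = 2 W^{2}$)
$\frac{v{\left(-57,29 \right)}}{w{\left(-7 \right)}} = \frac{93 \cdot 29}{2 \left(-7\right)^{2}} = \frac{2697}{2 \cdot 49} = \frac{2697}{98}$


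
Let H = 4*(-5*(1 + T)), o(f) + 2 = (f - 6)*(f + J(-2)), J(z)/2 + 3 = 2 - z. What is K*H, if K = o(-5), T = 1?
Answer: -1240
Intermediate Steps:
J(z) = -2 - 2*z (J(z) = -6 + 2*(2 - z) = -6 + (4 - 2*z) = -2 - 2*z)
o(f) = -2 + (-6 + f)*(2 + f) (o(f) = -2 + (f - 6)*(f + (-2 - 2*(-2))) = -2 + (-6 + f)*(f + (-2 + 4)) = -2 + (-6 + f)*(f + 2) = -2 + (-6 + f)*(2 + f))
K = 31 (K = -14 + (-5)² - 4*(-5) = -14 + 25 + 20 = 31)
H = -40 (H = 4*(-5*(1 + 1)) = 4*(-5*2) = 4*(-10) = -40)
K*H = 31*(-40) = -1240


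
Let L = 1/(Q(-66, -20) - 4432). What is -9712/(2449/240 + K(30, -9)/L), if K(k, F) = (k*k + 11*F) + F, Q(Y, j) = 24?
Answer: 2330880/837870191 ≈ 0.0027819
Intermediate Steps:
L = -1/4408 (L = 1/(24 - 4432) = 1/(-4408) = -1/4408 ≈ -0.00022686)
K(k, F) = k**2 + 12*F (K(k, F) = (k**2 + 11*F) + F = k**2 + 12*F)
-9712/(2449/240 + K(30, -9)/L) = -9712/(2449/240 + (30**2 + 12*(-9))/(-1/4408)) = -9712/(2449*(1/240) + (900 - 108)*(-4408)) = -9712/(2449/240 + 792*(-4408)) = -9712/(2449/240 - 3491136) = -9712/(-837870191/240) = -9712*(-240/837870191) = 2330880/837870191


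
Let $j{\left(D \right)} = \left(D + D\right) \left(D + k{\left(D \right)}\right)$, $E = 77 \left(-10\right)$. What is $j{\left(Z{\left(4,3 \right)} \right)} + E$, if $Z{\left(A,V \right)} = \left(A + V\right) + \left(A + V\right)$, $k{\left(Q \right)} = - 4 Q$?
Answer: $-1946$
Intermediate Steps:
$E = -770$
$Z{\left(A,V \right)} = 2 A + 2 V$
$j{\left(D \right)} = - 6 D^{2}$ ($j{\left(D \right)} = \left(D + D\right) \left(D - 4 D\right) = 2 D \left(- 3 D\right) = - 6 D^{2}$)
$j{\left(Z{\left(4,3 \right)} \right)} + E = - 6 \left(2 \cdot 4 + 2 \cdot 3\right)^{2} - 770 = - 6 \left(8 + 6\right)^{2} - 770 = - 6 \cdot 14^{2} - 770 = \left(-6\right) 196 - 770 = -1176 - 770 = -1946$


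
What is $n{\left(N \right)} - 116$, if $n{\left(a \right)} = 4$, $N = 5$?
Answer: $-112$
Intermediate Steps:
$n{\left(N \right)} - 116 = 4 - 116 = -112$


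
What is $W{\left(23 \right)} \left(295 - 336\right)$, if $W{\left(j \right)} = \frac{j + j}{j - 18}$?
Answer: $- \frac{1886}{5} \approx -377.2$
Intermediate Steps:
$W{\left(j \right)} = \frac{2 j}{-18 + j}$
$W{\left(23 \right)} \left(295 - 336\right) = 2 \cdot 23 \frac{1}{-18 + 23} \left(295 - 336\right) = 2 \cdot 23 \cdot \frac{1}{5} \left(295 - 336\right) = 2 \cdot 23 \cdot \frac{1}{5} \left(-41\right) = \frac{46}{5} \left(-41\right) = - \frac{1886}{5}$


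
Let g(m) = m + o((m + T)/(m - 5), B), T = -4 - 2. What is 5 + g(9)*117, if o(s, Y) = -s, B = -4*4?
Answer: 3881/4 ≈ 970.25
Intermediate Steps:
T = -6
B = -16
g(m) = m - (-6 + m)/(-5 + m) (g(m) = m - (m - 6)/(m - 5) = m - (-6 + m)/(-5 + m))
5 + g(9)*117 = 5 + ((6 - 1*9 + 9*(-5 + 9))/(-5 + 9))*117 = 5 + ((6 - 9 + 9*4)/4)*117 = 5 + ((6 - 9 + 36)/4)*117 = 5 + ((¼)*33)*117 = 5 + (33/4)*117 = 5 + 3861/4 = 3881/4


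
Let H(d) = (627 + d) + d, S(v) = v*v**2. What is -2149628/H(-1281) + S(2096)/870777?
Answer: 2187741816124/187217055 ≈ 11686.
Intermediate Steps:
S(v) = v**3
H(d) = 627 + 2*d
-2149628/H(-1281) + S(2096)/870777 = -2149628/(627 + 2*(-1281)) + 2096**3/870777 = -2149628/(627 - 2562) + 9208180736*(1/870777) = -2149628/(-1935) + 9208180736/870777 = -2149628*(-1/1935) + 9208180736/870777 = 2149628/1935 + 9208180736/870777 = 2187741816124/187217055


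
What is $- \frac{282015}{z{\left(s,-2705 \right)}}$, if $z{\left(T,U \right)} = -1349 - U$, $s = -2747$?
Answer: $- \frac{94005}{452} \approx -207.98$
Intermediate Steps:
$- \frac{282015}{z{\left(s,-2705 \right)}} = - \frac{282015}{-1349 - -2705} = - \frac{282015}{-1349 + 2705} = - \frac{282015}{1356} = \left(-282015\right) \frac{1}{1356} = - \frac{94005}{452}$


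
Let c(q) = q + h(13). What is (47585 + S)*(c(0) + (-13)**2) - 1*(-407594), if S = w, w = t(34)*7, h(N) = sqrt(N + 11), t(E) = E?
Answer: 8489681 + 95646*sqrt(6) ≈ 8.7240e+6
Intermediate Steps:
h(N) = sqrt(11 + N)
w = 238 (w = 34*7 = 238)
S = 238
c(q) = q + 2*sqrt(6) (c(q) = q + sqrt(11 + 13) = q + sqrt(24) = q + 2*sqrt(6))
(47585 + S)*(c(0) + (-13)**2) - 1*(-407594) = (47585 + 238)*((0 + 2*sqrt(6)) + (-13)**2) - 1*(-407594) = 47823*(2*sqrt(6) + 169) + 407594 = 47823*(169 + 2*sqrt(6)) + 407594 = (8082087 + 95646*sqrt(6)) + 407594 = 8489681 + 95646*sqrt(6)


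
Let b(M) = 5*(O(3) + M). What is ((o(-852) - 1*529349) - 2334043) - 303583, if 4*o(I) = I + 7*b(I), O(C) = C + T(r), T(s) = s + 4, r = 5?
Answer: -3174538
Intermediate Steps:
T(s) = 4 + s
O(C) = 9 + C (O(C) = C + (4 + 5) = C + 9 = 9 + C)
b(M) = 60 + 5*M (b(M) = 5*((9 + 3) + M) = 5*(12 + M) = 60 + 5*M)
o(I) = 105 + 9*I (o(I) = (I + 7*(60 + 5*I))/4 = (I + (420 + 35*I))/4 = (420 + 36*I)/4 = 105 + 9*I)
((o(-852) - 1*529349) - 2334043) - 303583 = (((105 + 9*(-852)) - 1*529349) - 2334043) - 303583 = (((105 - 7668) - 529349) - 2334043) - 303583 = ((-7563 - 529349) - 2334043) - 303583 = (-536912 - 2334043) - 303583 = -2870955 - 303583 = -3174538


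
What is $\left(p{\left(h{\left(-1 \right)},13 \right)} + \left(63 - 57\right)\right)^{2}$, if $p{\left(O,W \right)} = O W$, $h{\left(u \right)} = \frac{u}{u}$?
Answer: $361$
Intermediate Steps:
$h{\left(u \right)} = 1$
$\left(p{\left(h{\left(-1 \right)},13 \right)} + \left(63 - 57\right)\right)^{2} = \left(1 \cdot 13 + \left(63 - 57\right)\right)^{2} = \left(13 + \left(63 - 57\right)\right)^{2} = \left(13 + 6\right)^{2} = 19^{2} = 361$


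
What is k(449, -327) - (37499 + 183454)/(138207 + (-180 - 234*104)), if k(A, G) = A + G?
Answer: 4549783/37897 ≈ 120.06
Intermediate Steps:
k(449, -327) - (37499 + 183454)/(138207 + (-180 - 234*104)) = (449 - 327) - (37499 + 183454)/(138207 + (-180 - 234*104)) = 122 - 220953/(138207 + (-180 - 24336)) = 122 - 220953/(138207 - 24516) = 122 - 220953/113691 = 122 - 1*73651/37897 = 122 - 73651/37897 = 4549783/37897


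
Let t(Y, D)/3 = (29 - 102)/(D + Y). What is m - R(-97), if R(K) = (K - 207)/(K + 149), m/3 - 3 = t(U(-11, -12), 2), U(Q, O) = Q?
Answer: 1142/13 ≈ 87.846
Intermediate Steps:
t(Y, D) = -219/(D + Y) (t(Y, D) = 3*((29 - 102)/(D + Y)) = 3*(-73/(D + Y)) = -219/(D + Y))
m = 82 (m = 9 + 3*(-219/(2 - 11)) = 9 + 3*(-219/(-9)) = 9 + 3*(-219*(-⅑)) = 9 + 3*(73/3) = 9 + 73 = 82)
R(K) = (-207 + K)/(149 + K)
m - R(-97) = 82 - (-207 - 97)/(149 - 97) = 82 - (-304)/52 = 82 - 1*(-76/13) = 82 + 76/13 = 1142/13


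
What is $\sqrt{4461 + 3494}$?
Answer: $\sqrt{7955} \approx 89.191$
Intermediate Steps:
$\sqrt{4461 + 3494} = \sqrt{7955}$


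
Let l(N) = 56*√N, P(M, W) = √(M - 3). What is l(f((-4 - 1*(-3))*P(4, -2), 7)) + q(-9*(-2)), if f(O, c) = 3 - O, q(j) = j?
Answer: 130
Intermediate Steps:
P(M, W) = √(-3 + M)
l(f((-4 - 1*(-3))*P(4, -2), 7)) + q(-9*(-2)) = 56*√(3 - (-4 - 1*(-3))*√(-3 + 4)) - 9*(-2) = 56*√(3 - (-4 + 3)*√1) + 18 = 56*√(3 - (-1)) + 18 = 56*√(3 - 1*(-1)) + 18 = 56*√(3 + 1) + 18 = 56*√4 + 18 = 56*2 + 18 = 112 + 18 = 130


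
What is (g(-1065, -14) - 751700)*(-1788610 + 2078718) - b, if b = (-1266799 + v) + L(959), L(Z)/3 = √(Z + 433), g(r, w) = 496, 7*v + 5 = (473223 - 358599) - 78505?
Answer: -1525503198745/7 - 12*√87 ≈ -2.1793e+11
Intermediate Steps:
v = 36114/7 (v = -5/7 + ((473223 - 358599) - 78505)/7 = -5/7 + (114624 - 78505)/7 = -5/7 + (⅐)*36119 = -5/7 + 36119/7 = 36114/7 ≈ 5159.1)
L(Z) = 3*√(433 + Z) (L(Z) = 3*√(Z + 433) = 3*√(433 + Z))
b = -8831479/7 + 12*√87 (b = (-1266799 + 36114/7) + 3*√(433 + 959) = -8831479/7 + 3*√1392 = -8831479/7 + 3*(4*√87) = -8831479/7 + 12*√87 ≈ -1.2615e+6)
(g(-1065, -14) - 751700)*(-1788610 + 2078718) - b = (496 - 751700)*(-1788610 + 2078718) - (-8831479/7 + 12*√87) = -751204*290108 + (8831479/7 - 12*√87) = -217930290032 + (8831479/7 - 12*√87) = -1525503198745/7 - 12*√87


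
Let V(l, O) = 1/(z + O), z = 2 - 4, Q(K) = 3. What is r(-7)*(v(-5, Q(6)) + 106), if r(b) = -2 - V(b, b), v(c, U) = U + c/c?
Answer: -1870/9 ≈ -207.78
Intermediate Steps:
z = -2
v(c, U) = 1 + U (v(c, U) = U + 1 = 1 + U)
V(l, O) = 1/(-2 + O)
r(b) = -2 - 1/(-2 + b)
r(-7)*(v(-5, Q(6)) + 106) = ((3 - 2*(-7))/(-2 - 7))*((1 + 3) + 106) = ((3 + 14)/(-9))*(4 + 106) = -1/9*17*110 = -17/9*110 = -1870/9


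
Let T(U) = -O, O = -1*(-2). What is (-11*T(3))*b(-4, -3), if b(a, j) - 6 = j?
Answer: 66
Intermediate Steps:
O = 2
b(a, j) = 6 + j
T(U) = -2 (T(U) = -1*2 = -2)
(-11*T(3))*b(-4, -3) = (-11*(-2))*(6 - 3) = 22*3 = 66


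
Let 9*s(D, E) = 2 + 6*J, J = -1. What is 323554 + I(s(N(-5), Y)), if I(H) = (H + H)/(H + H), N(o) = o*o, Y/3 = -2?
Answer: 323555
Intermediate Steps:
Y = -6 (Y = 3*(-2) = -6)
N(o) = o²
s(D, E) = -4/9 (s(D, E) = (2 + 6*(-1))/9 = (2 - 6)/9 = (⅑)*(-4) = -4/9)
I(H) = 1 (I(H) = (2*H)/((2*H)) = (2*H)*(1/(2*H)) = 1)
323554 + I(s(N(-5), Y)) = 323554 + 1 = 323555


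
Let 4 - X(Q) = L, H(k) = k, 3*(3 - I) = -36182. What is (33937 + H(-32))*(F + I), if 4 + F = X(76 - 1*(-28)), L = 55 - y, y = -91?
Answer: 1212205465/3 ≈ 4.0407e+8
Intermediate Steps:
I = 36191/3 (I = 3 - 1/3*(-36182) = 3 + 36182/3 = 36191/3 ≈ 12064.)
L = 146 (L = 55 - 1*(-91) = 55 + 91 = 146)
X(Q) = -142 (X(Q) = 4 - 1*146 = 4 - 146 = -142)
F = -146 (F = -4 - 142 = -146)
(33937 + H(-32))*(F + I) = (33937 - 32)*(-146 + 36191/3) = 33905*(35753/3) = 1212205465/3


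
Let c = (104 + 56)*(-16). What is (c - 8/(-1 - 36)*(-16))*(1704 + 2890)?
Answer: -435731712/37 ≈ -1.1777e+7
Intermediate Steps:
c = -2560 (c = 160*(-16) = -2560)
(c - 8/(-1 - 36)*(-16))*(1704 + 2890) = (-2560 - 8/(-1 - 36)*(-16))*(1704 + 2890) = (-2560 - 8/(-37)*(-16))*4594 = (-2560 - 8*(-1/37)*(-16))*4594 = (-2560 + (8/37)*(-16))*4594 = (-2560 - 128/37)*4594 = -94848/37*4594 = -435731712/37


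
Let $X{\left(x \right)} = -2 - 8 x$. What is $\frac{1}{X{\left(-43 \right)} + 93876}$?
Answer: $\frac{1}{94218} \approx 1.0614 \cdot 10^{-5}$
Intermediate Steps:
$\frac{1}{X{\left(-43 \right)} + 93876} = \frac{1}{\left(-2 - -344\right) + 93876} = \frac{1}{\left(-2 + 344\right) + 93876} = \frac{1}{342 + 93876} = \frac{1}{94218}$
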